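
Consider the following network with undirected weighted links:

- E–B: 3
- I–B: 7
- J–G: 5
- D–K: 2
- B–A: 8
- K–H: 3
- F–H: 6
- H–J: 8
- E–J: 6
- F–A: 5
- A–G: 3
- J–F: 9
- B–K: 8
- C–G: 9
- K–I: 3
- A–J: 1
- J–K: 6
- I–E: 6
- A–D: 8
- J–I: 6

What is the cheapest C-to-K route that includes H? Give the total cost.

Best C to H: C → G → A → J → H costing 21
Shortest H→K: H → K = 3
Total via H: 21 + 3 = 24.

24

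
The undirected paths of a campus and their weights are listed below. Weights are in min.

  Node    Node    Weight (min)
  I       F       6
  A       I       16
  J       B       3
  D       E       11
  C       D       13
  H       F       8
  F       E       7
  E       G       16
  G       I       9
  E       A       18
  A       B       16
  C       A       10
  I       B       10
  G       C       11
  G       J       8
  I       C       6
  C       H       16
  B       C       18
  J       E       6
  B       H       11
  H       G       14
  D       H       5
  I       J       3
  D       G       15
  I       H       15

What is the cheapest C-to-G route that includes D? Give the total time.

28 min

Shortest C→D: C → D = 13
Shortest D→G: D → G = 15
Total via D: 13 + 15 = 28 min.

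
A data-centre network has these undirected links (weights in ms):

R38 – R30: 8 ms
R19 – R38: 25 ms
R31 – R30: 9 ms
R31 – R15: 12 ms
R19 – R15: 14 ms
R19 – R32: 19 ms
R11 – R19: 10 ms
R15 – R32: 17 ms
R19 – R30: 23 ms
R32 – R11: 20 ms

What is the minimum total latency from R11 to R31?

36 ms

Candidate routes:
R11 - R32 - R15 - R31: 20+17+12 = 49
R11 - R19 - R30 - R31: 10+23+9 = 42
R11 - R19 - R15 - R31: 10+14+12 = 36
R11 - R19 - R38 - R30 - R31: 10+25+8+9 = 52
Cheapest is R11 - R19 - R15 - R31 at 36 ms.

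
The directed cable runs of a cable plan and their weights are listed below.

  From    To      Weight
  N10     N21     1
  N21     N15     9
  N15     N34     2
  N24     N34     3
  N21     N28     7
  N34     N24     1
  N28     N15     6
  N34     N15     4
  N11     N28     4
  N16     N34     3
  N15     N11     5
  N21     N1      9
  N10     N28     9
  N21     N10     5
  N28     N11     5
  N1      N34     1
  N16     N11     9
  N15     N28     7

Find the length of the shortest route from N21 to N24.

Shortest distances from N21:
N21: 0
N10: 5  (via N21)
N28: 7  (via N21)
N1: 9  (via N21)
N15: 9  (via N21)
N34: 10  (via N1)
N24: 11  (via N34)
Shortest route: N21–N1–N34–N24 = 11.

11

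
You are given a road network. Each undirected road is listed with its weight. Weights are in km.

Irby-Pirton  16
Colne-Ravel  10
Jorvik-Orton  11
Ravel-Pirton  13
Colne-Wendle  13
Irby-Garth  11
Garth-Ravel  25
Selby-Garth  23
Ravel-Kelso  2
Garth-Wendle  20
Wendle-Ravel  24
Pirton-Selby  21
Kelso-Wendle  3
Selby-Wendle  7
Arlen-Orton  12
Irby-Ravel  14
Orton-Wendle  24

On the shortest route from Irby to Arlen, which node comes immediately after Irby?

Ravel

Compare a few routes:
Irby - Ravel - Kelso - Wendle - Orton - Arlen: 14+2+3+24+12 = 55
Irby - Garth - Wendle - Orton - Arlen: 11+20+24+12 = 67
Cheapest is Irby - Ravel - Kelso - Wendle - Orton - Arlen at 55 km.
So from Irby the first move is to Ravel.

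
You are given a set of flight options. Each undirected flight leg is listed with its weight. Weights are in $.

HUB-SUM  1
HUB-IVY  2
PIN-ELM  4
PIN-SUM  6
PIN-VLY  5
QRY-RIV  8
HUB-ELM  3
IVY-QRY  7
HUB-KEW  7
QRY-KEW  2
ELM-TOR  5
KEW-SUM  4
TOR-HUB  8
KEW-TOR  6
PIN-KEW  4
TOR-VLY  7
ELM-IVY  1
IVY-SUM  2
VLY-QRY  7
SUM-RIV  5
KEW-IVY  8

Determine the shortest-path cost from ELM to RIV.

$8

Shortest distances from ELM:
ELM: 0
IVY: 1  (via ELM)
HUB: 3  (via ELM)
SUM: 3  (via IVY)
PIN: 4  (via ELM)
TOR: 5  (via ELM)
KEW: 7  (via SUM)
RIV: 8  (via SUM)
Shortest route: ELM → IVY → SUM → RIV = $8.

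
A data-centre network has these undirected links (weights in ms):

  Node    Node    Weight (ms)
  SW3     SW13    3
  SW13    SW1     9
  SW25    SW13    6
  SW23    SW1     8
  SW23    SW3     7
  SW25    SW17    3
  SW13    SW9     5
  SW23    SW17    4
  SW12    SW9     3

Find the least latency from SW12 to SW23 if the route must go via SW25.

21 ms

Shortest SW12→SW25: SW12 → SW9 → SW13 → SW25 = 14
Best SW25 to SW23: SW25 → SW17 → SW23 costing 7
Total via SW25: 14 + 7 = 21 ms.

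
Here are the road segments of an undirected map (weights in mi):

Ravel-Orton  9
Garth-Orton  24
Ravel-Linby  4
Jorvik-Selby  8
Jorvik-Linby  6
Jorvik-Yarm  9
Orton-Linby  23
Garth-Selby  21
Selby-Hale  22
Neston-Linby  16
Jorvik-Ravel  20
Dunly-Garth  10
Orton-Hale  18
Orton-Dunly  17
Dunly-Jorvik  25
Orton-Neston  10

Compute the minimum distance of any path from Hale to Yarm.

Running Dijkstra from Hale:
Hale: 0
Orton: 18  (via Hale)
Selby: 22  (via Hale)
Ravel: 27  (via Orton)
Neston: 28  (via Orton)
Jorvik: 30  (via Selby)
Linby: 31  (via Ravel)
Dunly: 35  (via Orton)
Yarm: 39  (via Jorvik)
Shortest route: Hale–Selby–Jorvik–Yarm = 39 mi.

39 mi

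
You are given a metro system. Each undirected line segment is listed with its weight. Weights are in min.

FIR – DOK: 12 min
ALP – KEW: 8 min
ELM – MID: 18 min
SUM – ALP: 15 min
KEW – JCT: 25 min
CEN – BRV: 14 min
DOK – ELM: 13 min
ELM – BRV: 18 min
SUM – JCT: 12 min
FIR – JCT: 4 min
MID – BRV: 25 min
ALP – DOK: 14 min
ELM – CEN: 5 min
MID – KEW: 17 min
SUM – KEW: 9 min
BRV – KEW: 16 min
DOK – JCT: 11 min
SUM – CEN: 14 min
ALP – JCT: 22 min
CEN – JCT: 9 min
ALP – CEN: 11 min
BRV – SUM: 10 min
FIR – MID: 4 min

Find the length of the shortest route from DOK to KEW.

Running Dijkstra from DOK:
DOK: 0
JCT: 11  (via DOK)
FIR: 12  (via DOK)
ELM: 13  (via DOK)
ALP: 14  (via DOK)
MID: 16  (via FIR)
CEN: 18  (via ELM)
KEW: 22  (via ALP)
Shortest route: DOK → ALP → KEW = 22 min.

22 min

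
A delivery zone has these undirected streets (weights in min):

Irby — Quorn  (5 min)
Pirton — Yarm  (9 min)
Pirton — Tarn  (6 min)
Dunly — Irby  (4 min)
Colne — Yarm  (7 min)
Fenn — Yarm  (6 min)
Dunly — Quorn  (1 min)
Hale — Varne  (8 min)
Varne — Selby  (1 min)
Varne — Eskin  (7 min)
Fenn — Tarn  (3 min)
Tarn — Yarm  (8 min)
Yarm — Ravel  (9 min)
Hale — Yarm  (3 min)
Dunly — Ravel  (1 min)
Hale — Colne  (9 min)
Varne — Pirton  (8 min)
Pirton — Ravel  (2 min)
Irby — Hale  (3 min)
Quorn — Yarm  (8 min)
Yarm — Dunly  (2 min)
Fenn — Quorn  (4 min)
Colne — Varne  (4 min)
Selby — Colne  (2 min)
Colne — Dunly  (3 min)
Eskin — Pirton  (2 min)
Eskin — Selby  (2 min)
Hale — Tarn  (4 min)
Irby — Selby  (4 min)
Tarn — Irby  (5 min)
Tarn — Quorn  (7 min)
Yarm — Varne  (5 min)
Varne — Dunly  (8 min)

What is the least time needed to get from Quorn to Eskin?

Running Dijkstra from Quorn:
Quorn: 0
Dunly: 1  (via Quorn)
Ravel: 2  (via Dunly)
Yarm: 3  (via Dunly)
Pirton: 4  (via Ravel)
Fenn: 4  (via Quorn)
Colne: 4  (via Dunly)
Irby: 5  (via Quorn)
Eskin: 6  (via Pirton)
Shortest route: Quorn → Dunly → Ravel → Pirton → Eskin = 6 min.

6 min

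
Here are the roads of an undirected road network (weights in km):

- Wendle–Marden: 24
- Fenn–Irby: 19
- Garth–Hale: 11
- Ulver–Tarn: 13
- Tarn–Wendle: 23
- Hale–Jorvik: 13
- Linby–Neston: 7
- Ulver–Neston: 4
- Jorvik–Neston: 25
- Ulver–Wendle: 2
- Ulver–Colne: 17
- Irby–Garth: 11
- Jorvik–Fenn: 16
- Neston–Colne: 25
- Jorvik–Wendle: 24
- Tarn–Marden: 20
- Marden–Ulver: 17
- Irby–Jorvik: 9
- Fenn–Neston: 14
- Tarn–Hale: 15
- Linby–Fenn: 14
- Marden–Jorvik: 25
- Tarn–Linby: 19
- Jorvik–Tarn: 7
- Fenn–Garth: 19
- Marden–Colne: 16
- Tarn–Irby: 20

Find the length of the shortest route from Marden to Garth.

45 km

Settle nodes by increasing distance from Marden:
Marden: 0
Colne: 16  (via Marden)
Ulver: 17  (via Marden)
Wendle: 19  (via Ulver)
Tarn: 20  (via Marden)
Neston: 21  (via Ulver)
Jorvik: 25  (via Marden)
Linby: 28  (via Neston)
Irby: 34  (via Jorvik)
Hale: 35  (via Tarn)
Fenn: 35  (via Neston)
Garth: 45  (via Irby)
Shortest route: Marden → Jorvik → Irby → Garth = 45 km.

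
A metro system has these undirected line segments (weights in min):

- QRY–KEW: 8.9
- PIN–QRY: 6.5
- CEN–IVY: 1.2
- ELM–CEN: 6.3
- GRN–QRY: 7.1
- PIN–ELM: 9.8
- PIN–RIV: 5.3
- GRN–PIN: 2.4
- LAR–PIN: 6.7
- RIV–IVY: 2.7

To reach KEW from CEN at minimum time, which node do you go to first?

Enumerating some paths:
CEN–ELM–PIN–GRN–QRY–KEW: 6.3+9.8+2.4+7.1+8.9 = 34.5
CEN–IVY–RIV–PIN–QRY–KEW: 1.2+2.7+5.3+6.5+8.9 = 24.6
CEN–ELM–PIN–QRY–KEW: 6.3+9.8+6.5+8.9 = 31.5
CEN–IVY–RIV–PIN–GRN–QRY–KEW: 1.2+2.7+5.3+2.4+7.1+8.9 = 27.6
The minimum is 24.6 min via CEN–IVY–RIV–PIN–QRY–KEW.
So from CEN the first move is to IVY.

IVY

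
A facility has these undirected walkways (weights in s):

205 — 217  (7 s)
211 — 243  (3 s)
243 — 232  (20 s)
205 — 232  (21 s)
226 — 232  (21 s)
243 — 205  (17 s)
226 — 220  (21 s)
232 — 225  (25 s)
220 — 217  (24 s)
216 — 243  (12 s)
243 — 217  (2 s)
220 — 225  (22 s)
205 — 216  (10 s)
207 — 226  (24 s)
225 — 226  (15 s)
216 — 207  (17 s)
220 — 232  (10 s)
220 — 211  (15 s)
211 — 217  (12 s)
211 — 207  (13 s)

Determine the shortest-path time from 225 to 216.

52 s

Shortest distances from 225:
225: 0
226: 15  (via 225)
220: 22  (via 225)
232: 25  (via 225)
211: 37  (via 220)
207: 39  (via 226)
243: 40  (via 211)
217: 42  (via 243)
205: 46  (via 232)
216: 52  (via 243)
Shortest route: 225 → 220 → 211 → 243 → 216 = 52 s.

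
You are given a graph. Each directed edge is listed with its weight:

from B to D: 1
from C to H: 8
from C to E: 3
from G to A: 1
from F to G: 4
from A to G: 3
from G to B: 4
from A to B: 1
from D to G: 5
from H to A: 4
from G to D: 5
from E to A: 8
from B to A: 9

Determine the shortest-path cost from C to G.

14

Settle nodes by increasing distance from C:
C: 0
E: 3  (via C)
H: 8  (via C)
A: 11  (via E)
B: 12  (via A)
D: 13  (via B)
G: 14  (via A)
Shortest route: C–E–A–G = 14.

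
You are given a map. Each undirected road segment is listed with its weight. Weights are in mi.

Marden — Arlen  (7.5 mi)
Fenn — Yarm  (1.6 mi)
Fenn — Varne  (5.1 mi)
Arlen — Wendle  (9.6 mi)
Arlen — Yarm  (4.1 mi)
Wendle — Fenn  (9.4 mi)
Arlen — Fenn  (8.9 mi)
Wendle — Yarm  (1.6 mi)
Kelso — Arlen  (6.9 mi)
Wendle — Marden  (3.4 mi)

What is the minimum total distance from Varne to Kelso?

17.7 mi

Running Dijkstra from Varne:
Varne: 0
Fenn: 5.1  (via Varne)
Yarm: 6.7  (via Fenn)
Wendle: 8.3  (via Yarm)
Arlen: 10.8  (via Yarm)
Marden: 11.7  (via Wendle)
Kelso: 17.7  (via Arlen)
Shortest route: Varne → Fenn → Yarm → Arlen → Kelso = 17.7 mi.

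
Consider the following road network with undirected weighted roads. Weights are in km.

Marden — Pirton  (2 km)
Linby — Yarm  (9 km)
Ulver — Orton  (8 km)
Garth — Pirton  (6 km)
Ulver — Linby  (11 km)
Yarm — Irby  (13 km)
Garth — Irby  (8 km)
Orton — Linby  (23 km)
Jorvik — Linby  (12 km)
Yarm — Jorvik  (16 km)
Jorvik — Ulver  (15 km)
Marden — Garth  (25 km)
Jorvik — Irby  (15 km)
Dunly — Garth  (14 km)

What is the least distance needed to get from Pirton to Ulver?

44 km

Shortest distances from Pirton:
Pirton: 0
Marden: 2  (via Pirton)
Garth: 6  (via Pirton)
Irby: 14  (via Garth)
Dunly: 20  (via Garth)
Yarm: 27  (via Irby)
Jorvik: 29  (via Irby)
Linby: 36  (via Yarm)
Ulver: 44  (via Jorvik)
Shortest route: Pirton–Garth–Irby–Jorvik–Ulver = 44 km.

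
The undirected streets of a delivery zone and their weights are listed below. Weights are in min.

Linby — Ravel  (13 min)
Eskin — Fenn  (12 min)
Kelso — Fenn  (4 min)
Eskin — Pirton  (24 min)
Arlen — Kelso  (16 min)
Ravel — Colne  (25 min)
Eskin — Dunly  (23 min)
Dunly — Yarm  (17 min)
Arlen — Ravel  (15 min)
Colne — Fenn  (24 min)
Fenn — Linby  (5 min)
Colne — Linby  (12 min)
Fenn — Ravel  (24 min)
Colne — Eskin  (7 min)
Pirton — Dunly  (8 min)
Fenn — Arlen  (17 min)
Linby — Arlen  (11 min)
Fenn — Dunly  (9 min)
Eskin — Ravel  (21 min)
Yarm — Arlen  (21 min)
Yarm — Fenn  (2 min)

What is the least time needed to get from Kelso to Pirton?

Shortest distances from Kelso:
Kelso: 0
Fenn: 4  (via Kelso)
Yarm: 6  (via Fenn)
Linby: 9  (via Fenn)
Dunly: 13  (via Fenn)
Eskin: 16  (via Fenn)
Arlen: 16  (via Kelso)
Pirton: 21  (via Dunly)
Shortest route: Kelso–Fenn–Dunly–Pirton = 21 min.

21 min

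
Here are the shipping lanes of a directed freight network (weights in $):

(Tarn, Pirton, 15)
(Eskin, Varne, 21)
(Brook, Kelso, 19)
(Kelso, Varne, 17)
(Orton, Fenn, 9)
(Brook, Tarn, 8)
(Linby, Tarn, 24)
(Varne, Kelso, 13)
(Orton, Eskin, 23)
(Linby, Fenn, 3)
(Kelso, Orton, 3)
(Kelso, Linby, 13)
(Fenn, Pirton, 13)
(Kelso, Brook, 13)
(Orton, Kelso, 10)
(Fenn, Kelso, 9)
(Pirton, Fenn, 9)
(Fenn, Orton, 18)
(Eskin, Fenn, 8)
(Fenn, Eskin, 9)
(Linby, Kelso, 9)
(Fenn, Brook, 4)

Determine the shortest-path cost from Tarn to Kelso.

Shortest distances from Tarn:
Tarn: 0
Pirton: 15  (via Tarn)
Fenn: 24  (via Pirton)
Brook: 28  (via Fenn)
Kelso: 33  (via Fenn)
Shortest route: Tarn–Pirton–Fenn–Kelso = $33.

$33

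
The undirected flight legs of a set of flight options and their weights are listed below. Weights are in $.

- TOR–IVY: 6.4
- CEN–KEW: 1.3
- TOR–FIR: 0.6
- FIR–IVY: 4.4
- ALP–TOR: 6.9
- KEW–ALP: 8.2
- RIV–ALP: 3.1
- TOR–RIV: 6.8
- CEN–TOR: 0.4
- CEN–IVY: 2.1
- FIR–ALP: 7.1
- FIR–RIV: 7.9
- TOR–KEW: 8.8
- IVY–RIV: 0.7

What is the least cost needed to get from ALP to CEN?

$5.9

Shortest distances from ALP:
ALP: 0
RIV: 3.1  (via ALP)
IVY: 3.8  (via RIV)
CEN: 5.9  (via IVY)
Shortest route: ALP–RIV–IVY–CEN = $5.9.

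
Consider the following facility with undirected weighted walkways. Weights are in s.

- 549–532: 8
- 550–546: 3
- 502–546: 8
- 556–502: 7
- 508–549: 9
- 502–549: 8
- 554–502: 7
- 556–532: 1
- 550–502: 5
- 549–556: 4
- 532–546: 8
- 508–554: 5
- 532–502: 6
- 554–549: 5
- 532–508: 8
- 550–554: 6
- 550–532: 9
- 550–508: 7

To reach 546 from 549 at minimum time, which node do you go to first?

Enumerating some paths:
549 - 554 - 550 - 546: 5+6+3 = 14
549 - 556 - 532 - 546: 4+1+8 = 13
Cheapest is 549 - 556 - 532 - 546 at 13 s.
So from 549 the first move is to 556.

556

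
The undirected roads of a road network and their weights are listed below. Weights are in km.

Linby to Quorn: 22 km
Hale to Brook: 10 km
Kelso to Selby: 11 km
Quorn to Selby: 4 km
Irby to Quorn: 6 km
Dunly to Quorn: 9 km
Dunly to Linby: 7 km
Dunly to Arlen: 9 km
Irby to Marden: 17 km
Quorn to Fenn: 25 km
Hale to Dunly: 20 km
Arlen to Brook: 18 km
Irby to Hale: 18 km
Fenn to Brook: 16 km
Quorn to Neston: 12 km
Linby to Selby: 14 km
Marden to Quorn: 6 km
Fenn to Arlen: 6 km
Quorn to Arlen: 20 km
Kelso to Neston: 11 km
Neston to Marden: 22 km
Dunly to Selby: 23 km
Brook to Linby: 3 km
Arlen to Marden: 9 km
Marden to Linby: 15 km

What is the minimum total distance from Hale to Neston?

Settle nodes by increasing distance from Hale:
Hale: 0
Brook: 10  (via Hale)
Linby: 13  (via Brook)
Irby: 18  (via Hale)
Dunly: 20  (via Hale)
Quorn: 24  (via Irby)
Fenn: 26  (via Brook)
Selby: 27  (via Linby)
Marden: 28  (via Linby)
Arlen: 28  (via Brook)
Neston: 36  (via Quorn)
Shortest route: Hale → Irby → Quorn → Neston = 36 km.

36 km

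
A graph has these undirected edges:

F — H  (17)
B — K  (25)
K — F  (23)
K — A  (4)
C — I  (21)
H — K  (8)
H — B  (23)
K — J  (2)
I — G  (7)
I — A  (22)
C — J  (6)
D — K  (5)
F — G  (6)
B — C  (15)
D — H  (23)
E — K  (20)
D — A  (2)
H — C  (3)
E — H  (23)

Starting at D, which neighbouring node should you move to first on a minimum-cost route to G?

A

Compare a few routes:
D - K - F - G: 5+23+6 = 34
D - A - I - G: 2+22+7 = 31
The minimum is 31 via D - A - I - G.
So from D the first move is to A.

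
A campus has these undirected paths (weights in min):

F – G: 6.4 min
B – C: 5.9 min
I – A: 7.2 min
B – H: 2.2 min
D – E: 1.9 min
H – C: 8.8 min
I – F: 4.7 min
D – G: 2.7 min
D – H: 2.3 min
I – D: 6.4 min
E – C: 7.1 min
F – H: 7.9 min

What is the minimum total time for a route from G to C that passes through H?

Best G to H: G–D–H costing 5
Shortest H→C: H–B–C = 8.1
Total via H: 5 + 8.1 = 13.1 min.

13.1 min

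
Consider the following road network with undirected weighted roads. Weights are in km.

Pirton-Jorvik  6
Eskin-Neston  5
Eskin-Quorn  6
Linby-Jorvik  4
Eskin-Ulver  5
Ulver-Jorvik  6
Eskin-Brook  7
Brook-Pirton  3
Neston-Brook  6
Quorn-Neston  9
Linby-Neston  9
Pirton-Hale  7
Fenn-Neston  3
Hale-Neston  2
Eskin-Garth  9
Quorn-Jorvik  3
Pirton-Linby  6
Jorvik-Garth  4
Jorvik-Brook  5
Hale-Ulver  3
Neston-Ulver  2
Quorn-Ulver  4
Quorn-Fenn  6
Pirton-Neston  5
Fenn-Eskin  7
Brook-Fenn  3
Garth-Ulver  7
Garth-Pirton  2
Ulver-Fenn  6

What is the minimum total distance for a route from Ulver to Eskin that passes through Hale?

Shortest Ulver→Hale: Ulver–Hale = 3
Best Hale to Eskin: Hale–Neston–Eskin costing 7
Total via Hale: 3 + 7 = 10 km.

10 km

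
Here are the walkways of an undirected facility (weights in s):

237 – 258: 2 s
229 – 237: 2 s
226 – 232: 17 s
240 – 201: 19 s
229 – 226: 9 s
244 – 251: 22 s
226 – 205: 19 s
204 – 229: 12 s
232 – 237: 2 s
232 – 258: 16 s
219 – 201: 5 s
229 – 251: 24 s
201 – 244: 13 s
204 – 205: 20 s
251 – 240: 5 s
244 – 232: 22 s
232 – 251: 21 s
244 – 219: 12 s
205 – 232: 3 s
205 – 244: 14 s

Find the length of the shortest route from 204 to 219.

45 s

Settle nodes by increasing distance from 204:
204: 0
229: 12  (via 204)
237: 14  (via 229)
232: 16  (via 237)
258: 16  (via 237)
205: 19  (via 232)
226: 21  (via 229)
244: 33  (via 205)
251: 36  (via 229)
240: 41  (via 251)
219: 45  (via 244)
Shortest route: 204 → 229 → 237 → 232 → 205 → 244 → 219 = 45 s.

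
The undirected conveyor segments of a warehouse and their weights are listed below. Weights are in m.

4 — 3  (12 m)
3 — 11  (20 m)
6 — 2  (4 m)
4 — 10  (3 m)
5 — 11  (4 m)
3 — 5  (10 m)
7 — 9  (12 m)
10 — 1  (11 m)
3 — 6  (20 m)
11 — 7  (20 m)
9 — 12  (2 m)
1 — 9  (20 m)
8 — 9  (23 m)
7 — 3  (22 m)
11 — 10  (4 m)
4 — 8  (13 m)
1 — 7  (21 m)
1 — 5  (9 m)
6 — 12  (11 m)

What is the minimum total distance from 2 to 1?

37 m

Shortest distances from 2:
2: 0
6: 4  (via 2)
12: 15  (via 6)
9: 17  (via 12)
3: 24  (via 6)
7: 29  (via 9)
5: 34  (via 3)
4: 36  (via 3)
1: 37  (via 9)
Shortest route: 2–6–12–9–1 = 37 m.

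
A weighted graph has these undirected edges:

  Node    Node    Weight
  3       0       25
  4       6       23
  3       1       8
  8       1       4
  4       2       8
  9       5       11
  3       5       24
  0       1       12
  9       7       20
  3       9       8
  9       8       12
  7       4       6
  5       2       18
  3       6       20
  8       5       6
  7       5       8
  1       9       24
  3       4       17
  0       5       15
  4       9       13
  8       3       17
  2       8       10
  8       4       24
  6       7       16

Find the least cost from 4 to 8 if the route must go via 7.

Best 4 to 7: 4 → 7 costing 6
Best 7 to 8: 7 → 5 → 8 costing 14
Total via 7: 6 + 14 = 20.

20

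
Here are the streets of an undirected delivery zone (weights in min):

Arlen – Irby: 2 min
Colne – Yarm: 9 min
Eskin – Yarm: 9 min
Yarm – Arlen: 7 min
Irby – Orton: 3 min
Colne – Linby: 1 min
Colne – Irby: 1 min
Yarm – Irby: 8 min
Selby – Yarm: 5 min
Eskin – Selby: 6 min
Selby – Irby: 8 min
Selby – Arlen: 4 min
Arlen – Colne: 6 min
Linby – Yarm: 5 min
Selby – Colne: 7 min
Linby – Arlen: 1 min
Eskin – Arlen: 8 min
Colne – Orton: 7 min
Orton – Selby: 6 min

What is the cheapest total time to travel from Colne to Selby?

Shortest distances from Colne:
Colne: 0
Linby: 1  (via Colne)
Irby: 1  (via Colne)
Arlen: 2  (via Linby)
Orton: 4  (via Irby)
Selby: 6  (via Arlen)
Shortest route: Colne–Linby–Arlen–Selby = 6 min.

6 min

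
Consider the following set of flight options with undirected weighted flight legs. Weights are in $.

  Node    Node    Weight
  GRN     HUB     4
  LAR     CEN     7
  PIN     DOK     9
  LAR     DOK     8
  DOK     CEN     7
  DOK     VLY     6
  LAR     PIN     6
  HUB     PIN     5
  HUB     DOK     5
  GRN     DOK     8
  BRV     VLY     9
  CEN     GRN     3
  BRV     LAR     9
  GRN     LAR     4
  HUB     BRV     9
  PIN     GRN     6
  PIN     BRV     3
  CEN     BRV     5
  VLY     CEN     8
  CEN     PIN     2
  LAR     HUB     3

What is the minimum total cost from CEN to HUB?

Compare a few routes:
CEN - PIN - HUB: 2+5 = 7
CEN - LAR - HUB: 7+3 = 10
Cheapest is CEN - PIN - HUB at $7.

$7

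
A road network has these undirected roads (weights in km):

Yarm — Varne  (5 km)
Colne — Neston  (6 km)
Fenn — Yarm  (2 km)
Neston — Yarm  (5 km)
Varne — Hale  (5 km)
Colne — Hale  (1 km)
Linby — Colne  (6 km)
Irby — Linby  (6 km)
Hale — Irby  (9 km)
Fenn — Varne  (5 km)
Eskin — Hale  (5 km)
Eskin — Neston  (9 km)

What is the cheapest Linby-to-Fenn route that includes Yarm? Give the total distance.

19 km

Shortest Linby→Yarm: Linby → Colne → Hale → Varne → Yarm = 17
Shortest Yarm→Fenn: Yarm → Fenn = 2
Total via Yarm: 17 + 2 = 19 km.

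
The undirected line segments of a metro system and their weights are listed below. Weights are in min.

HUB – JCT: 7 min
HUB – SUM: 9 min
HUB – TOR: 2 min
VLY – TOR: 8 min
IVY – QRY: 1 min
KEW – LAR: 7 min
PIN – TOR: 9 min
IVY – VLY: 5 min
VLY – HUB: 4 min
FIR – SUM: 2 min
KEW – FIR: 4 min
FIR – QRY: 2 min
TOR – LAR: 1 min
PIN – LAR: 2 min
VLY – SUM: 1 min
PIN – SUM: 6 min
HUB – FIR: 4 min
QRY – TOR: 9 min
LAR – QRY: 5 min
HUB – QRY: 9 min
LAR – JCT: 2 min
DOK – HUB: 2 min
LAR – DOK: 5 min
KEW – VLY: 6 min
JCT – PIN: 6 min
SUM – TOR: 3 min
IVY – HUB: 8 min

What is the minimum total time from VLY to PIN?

Shortest distances from VLY:
VLY: 0
SUM: 1  (via VLY)
FIR: 3  (via SUM)
TOR: 4  (via SUM)
HUB: 4  (via VLY)
QRY: 5  (via FIR)
IVY: 5  (via VLY)
LAR: 5  (via TOR)
KEW: 6  (via VLY)
DOK: 6  (via HUB)
PIN: 7  (via SUM)
Shortest route: VLY–SUM–PIN = 7 min.

7 min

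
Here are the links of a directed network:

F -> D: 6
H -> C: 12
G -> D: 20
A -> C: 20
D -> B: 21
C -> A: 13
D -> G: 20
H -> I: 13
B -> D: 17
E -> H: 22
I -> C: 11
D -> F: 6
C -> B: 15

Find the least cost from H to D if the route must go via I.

Shortest H→I: H–I = 13
Best I to D: I–C–B–D costing 43
Total via I: 13 + 43 = 56.

56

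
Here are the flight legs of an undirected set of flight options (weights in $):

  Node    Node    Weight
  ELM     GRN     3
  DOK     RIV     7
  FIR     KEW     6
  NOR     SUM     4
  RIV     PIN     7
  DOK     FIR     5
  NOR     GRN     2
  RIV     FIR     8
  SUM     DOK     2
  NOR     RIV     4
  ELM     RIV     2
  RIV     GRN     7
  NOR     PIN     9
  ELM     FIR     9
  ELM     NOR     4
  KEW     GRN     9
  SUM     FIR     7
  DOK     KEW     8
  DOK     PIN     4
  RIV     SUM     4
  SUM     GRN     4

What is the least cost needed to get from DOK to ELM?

$8

Candidate routes:
DOK → SUM → GRN → ELM: 2+4+3 = 9
DOK → SUM → RIV → ELM: 2+4+2 = 8
DOK → RIV → ELM: 7+2 = 9
The minimum is $8 via DOK → SUM → RIV → ELM.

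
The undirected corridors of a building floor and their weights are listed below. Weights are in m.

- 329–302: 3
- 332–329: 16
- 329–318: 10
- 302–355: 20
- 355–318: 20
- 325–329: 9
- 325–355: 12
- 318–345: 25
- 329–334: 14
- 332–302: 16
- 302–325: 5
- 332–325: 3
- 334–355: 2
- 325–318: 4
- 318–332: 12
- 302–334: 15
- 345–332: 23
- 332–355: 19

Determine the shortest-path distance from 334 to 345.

Shortest distances from 334:
334: 0
355: 2  (via 334)
325: 14  (via 355)
329: 14  (via 334)
302: 15  (via 334)
332: 17  (via 325)
318: 18  (via 325)
345: 40  (via 332)
Shortest route: 334–355–325–332–345 = 40 m.

40 m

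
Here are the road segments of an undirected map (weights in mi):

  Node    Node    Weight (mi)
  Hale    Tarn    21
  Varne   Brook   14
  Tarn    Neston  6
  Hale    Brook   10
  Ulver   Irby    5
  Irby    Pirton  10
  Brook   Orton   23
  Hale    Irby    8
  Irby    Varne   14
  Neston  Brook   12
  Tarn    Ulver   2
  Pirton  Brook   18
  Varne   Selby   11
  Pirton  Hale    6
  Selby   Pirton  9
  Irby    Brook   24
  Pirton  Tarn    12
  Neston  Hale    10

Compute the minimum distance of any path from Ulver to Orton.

Compare a few routes:
Ulver → Irby → Hale → Brook → Orton: 5+8+10+23 = 46
Ulver → Tarn → Neston → Brook → Orton: 2+6+12+23 = 43
Ulver → Tarn → Neston → Hale → Brook → Orton: 2+6+10+10+23 = 51
Ulver → Irby → Brook → Orton: 5+24+23 = 52
The minimum is 43 mi via Ulver → Tarn → Neston → Brook → Orton.

43 mi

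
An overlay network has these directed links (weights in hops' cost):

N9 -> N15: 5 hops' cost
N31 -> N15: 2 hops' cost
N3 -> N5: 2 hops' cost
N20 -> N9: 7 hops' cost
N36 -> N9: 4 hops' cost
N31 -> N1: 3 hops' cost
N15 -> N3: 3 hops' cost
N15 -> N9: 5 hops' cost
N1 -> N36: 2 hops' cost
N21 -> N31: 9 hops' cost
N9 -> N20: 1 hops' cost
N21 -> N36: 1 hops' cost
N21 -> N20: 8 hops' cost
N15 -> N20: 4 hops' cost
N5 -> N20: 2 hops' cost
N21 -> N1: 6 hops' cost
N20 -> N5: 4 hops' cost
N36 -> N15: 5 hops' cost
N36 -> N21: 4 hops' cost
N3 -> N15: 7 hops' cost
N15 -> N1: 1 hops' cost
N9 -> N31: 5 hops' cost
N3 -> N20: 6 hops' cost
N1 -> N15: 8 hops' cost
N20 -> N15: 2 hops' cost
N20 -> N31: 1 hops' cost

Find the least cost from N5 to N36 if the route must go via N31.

Best N5 to N31: N5–N20–N31 costing 3
Best N31 to N36: N31–N1–N36 costing 5
Total via N31: 3 + 5 = 8 hops' cost.

8 hops' cost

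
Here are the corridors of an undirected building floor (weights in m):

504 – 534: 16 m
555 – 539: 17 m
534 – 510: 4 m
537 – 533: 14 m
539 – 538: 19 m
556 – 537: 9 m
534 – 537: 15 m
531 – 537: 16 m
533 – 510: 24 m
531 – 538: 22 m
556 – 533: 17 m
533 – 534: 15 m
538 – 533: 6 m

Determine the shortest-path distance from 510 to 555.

Candidate routes:
510–534–537–533–538–539–555: 4+15+14+6+19+17 = 75
510–533–538–539–555: 24+6+19+17 = 66
510–534–533–538–539–555: 4+15+6+19+17 = 61
The minimum is 61 m via 510–534–533–538–539–555.

61 m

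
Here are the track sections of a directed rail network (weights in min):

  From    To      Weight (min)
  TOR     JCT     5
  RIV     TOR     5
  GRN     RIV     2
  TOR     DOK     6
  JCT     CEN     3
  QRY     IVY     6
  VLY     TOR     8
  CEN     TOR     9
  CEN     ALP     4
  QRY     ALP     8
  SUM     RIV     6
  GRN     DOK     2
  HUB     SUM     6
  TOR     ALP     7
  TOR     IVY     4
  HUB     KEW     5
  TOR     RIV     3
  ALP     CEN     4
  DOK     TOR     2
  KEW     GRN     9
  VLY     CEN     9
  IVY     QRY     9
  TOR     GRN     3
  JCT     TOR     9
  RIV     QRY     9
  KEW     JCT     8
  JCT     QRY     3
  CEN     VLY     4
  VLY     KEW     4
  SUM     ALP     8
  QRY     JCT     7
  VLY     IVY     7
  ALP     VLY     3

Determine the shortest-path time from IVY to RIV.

28 min

Enumerating some paths:
IVY–QRY–JCT–TOR–GRN–RIV: 9+7+9+3+2 = 30
IVY–QRY–JCT–TOR–RIV: 9+7+9+3 = 28
Cheapest is IVY–QRY–JCT–TOR–RIV at 28 min.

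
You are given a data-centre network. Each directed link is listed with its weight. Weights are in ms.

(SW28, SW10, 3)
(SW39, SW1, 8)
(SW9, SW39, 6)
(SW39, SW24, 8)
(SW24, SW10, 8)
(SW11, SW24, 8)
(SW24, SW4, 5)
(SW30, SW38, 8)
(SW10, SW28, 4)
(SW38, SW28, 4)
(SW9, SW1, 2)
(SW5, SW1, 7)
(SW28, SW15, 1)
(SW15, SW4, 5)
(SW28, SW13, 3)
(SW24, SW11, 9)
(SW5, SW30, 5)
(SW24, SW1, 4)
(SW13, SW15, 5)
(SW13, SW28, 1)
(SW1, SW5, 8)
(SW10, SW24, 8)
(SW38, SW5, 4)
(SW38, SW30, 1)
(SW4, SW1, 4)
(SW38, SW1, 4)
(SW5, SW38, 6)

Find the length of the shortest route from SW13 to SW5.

19 ms

Compare a few routes:
SW13 - SW28 - SW10 - SW24 - SW1 - SW5: 1+3+8+4+8 = 24
SW13 - SW15 - SW4 - SW1 - SW5: 5+5+4+8 = 22
SW13 - SW28 - SW15 - SW4 - SW1 - SW5: 1+1+5+4+8 = 19
The minimum is 19 ms via SW13 - SW28 - SW15 - SW4 - SW1 - SW5.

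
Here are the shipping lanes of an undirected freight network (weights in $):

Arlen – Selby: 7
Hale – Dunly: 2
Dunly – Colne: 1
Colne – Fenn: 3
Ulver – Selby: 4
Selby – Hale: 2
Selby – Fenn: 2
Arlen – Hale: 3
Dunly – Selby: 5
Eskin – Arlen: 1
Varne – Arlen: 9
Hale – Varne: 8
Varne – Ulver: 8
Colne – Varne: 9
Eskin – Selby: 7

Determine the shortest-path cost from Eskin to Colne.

$7

Candidate routes:
Eskin - Selby - Fenn - Colne: 7+2+3 = 12
Eskin - Selby - Hale - Dunly - Colne: 7+2+2+1 = 12
Eskin - Arlen - Hale - Dunly - Colne: 1+3+2+1 = 7
Eskin - Arlen - Hale - Selby - Fenn - Colne: 1+3+2+2+3 = 11
The minimum is $7 via Eskin - Arlen - Hale - Dunly - Colne.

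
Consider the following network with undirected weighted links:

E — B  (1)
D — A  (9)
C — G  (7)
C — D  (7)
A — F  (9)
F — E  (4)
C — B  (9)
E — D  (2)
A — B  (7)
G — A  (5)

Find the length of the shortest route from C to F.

13

Enumerating some paths:
C → B → E → F: 9+1+4 = 14
C → D → E → F: 7+2+4 = 13
The minimum is 13 via C → D → E → F.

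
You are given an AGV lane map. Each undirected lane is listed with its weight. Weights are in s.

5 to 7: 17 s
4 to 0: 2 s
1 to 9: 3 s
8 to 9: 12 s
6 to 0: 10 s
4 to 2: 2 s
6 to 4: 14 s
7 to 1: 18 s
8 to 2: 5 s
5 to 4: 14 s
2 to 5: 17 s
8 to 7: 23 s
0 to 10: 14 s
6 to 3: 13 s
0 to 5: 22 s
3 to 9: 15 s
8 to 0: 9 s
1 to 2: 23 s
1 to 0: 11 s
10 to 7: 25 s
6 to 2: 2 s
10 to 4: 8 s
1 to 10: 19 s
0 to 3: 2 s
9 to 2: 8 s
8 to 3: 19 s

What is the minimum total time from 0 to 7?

29 s

Candidate routes:
0 - 8 - 7: 9+23 = 32
0 - 1 - 7: 11+18 = 29
0 - 4 - 5 - 7: 2+14+17 = 33
0 - 4 - 2 - 8 - 7: 2+2+5+23 = 32
Cheapest is 0 - 1 - 7 at 29 s.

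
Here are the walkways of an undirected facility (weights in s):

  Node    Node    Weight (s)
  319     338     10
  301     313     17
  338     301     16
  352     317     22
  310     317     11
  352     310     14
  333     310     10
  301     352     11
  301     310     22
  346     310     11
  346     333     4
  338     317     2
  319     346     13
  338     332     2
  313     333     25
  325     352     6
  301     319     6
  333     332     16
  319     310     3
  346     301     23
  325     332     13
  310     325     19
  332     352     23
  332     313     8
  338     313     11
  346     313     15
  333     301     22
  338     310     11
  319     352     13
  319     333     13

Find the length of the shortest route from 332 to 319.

Compare a few routes:
332 → 338 → 319: 2+10 = 12
332 → 338 → 310 → 319: 2+11+3 = 16
Cheapest is 332 → 338 → 319 at 12 s.

12 s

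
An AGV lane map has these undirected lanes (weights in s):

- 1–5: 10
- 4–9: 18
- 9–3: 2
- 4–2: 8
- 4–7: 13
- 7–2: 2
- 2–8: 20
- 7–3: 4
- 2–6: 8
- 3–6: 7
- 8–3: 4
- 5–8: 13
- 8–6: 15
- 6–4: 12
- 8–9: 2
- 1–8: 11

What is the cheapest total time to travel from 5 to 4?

Compare a few routes:
5–8–3–7–4: 13+4+4+13 = 34
5–8–3–7–2–4: 13+4+4+2+8 = 31
5–8–9–4: 13+2+18 = 33
The minimum is 31 s via 5–8–3–7–2–4.

31 s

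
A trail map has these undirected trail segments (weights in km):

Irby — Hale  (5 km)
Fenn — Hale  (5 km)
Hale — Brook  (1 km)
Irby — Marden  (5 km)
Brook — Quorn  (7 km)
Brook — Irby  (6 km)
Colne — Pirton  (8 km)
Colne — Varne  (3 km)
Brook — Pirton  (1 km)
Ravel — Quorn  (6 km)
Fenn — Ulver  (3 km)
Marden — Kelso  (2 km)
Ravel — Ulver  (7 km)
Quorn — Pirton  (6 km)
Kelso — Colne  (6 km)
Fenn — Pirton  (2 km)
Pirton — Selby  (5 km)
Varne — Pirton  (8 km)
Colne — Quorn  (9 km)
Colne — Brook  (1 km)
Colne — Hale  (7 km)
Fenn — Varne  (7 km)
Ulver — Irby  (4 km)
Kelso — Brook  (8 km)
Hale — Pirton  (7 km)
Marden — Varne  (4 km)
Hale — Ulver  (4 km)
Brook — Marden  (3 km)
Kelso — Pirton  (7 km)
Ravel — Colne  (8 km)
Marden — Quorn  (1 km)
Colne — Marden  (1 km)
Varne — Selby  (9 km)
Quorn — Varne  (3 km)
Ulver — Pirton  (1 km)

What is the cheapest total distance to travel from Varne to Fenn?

7 km

Shortest distances from Varne:
Varne: 0
Quorn: 3  (via Varne)
Colne: 3  (via Varne)
Brook: 4  (via Colne)
Marden: 4  (via Varne)
Hale: 5  (via Brook)
Pirton: 5  (via Brook)
Ulver: 6  (via Pirton)
Kelso: 6  (via Marden)
Fenn: 7  (via Varne)
Shortest route: Varne–Fenn = 7 km.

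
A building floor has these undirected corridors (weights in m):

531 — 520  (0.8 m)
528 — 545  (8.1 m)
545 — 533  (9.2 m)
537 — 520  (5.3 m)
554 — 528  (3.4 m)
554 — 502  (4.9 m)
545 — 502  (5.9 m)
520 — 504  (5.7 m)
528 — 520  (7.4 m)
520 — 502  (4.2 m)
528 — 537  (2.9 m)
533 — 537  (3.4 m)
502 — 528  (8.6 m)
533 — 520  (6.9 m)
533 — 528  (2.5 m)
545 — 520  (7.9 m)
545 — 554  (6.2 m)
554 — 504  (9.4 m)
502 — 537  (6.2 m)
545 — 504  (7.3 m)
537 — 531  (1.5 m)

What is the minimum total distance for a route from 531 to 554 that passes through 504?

15.9 m

Shortest 531→504: 531–520–504 = 6.5
Shortest 504→554: 504–554 = 9.4
Total via 504: 6.5 + 9.4 = 15.9 m.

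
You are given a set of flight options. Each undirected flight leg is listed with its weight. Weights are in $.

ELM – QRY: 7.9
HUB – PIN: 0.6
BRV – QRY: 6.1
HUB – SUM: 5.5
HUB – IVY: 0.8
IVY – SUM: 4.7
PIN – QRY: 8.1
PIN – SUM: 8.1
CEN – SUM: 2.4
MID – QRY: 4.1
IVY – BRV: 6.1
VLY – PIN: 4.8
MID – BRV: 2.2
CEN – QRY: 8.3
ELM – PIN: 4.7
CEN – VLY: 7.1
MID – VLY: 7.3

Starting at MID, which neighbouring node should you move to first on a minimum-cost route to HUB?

Candidate routes:
MID - VLY - PIN - HUB: 7.3+4.8+0.6 = 12.7
MID - BRV - IVY - HUB: 2.2+6.1+0.8 = 9.1
MID - BRV - QRY - PIN - HUB: 2.2+6.1+8.1+0.6 = 17
MID - QRY - PIN - HUB: 4.1+8.1+0.6 = 12.8
The minimum is $9.1 via MID - BRV - IVY - HUB.
So from MID the first move is to BRV.

BRV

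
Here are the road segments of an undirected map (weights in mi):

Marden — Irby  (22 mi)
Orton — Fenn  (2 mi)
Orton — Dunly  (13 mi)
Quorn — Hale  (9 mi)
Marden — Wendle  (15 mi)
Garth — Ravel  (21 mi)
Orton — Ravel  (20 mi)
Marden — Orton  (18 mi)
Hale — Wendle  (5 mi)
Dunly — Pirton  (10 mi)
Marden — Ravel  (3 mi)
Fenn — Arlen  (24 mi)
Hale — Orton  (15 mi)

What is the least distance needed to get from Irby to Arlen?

66 mi

Enumerating some paths:
Irby–Marden–Orton–Fenn–Arlen: 22+18+2+24 = 66
Irby–Marden–Ravel–Orton–Fenn–Arlen: 22+3+20+2+24 = 71
The minimum is 66 mi via Irby–Marden–Orton–Fenn–Arlen.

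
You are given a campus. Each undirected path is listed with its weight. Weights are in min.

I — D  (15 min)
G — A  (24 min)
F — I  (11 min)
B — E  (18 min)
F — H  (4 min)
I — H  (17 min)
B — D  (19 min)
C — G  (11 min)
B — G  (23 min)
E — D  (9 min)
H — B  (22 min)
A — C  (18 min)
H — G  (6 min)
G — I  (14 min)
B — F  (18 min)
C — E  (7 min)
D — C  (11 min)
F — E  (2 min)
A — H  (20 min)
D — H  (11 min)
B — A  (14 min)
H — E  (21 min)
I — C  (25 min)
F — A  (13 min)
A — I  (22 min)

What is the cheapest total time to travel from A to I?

22 min

Running Dijkstra from A:
A: 0
F: 13  (via A)
B: 14  (via A)
E: 15  (via F)
H: 17  (via F)
C: 18  (via A)
I: 22  (via A)
Shortest route: A–I = 22 min.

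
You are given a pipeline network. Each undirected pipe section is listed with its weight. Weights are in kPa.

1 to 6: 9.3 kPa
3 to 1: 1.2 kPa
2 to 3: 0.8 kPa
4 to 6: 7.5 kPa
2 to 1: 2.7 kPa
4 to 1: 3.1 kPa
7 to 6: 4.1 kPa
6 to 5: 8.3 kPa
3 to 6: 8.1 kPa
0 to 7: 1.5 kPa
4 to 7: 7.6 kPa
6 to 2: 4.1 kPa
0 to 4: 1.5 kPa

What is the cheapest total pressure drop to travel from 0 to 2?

Enumerating some paths:
0–4–1–2: 1.5+3.1+2.7 = 7.3
0–7–6–2: 1.5+4.1+4.1 = 9.7
0–4–6–2: 1.5+7.5+4.1 = 13.1
0–4–1–3–2: 1.5+3.1+1.2+0.8 = 6.6
Cheapest is 0–4–1–3–2 at 6.6 kPa.

6.6 kPa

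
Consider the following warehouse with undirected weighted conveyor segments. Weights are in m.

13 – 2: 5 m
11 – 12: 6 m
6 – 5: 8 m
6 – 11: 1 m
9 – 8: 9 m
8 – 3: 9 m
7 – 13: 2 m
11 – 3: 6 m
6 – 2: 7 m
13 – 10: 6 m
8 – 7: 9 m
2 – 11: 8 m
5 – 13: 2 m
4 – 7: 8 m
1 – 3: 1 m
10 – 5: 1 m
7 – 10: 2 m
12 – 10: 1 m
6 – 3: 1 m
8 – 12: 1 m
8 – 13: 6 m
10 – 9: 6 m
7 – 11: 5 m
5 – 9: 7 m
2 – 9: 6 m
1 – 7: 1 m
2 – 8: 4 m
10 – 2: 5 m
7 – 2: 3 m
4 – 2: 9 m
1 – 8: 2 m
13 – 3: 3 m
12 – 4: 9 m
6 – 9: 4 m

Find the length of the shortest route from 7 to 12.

Candidate routes:
7 → 10 → 12: 2+1 = 3
7 → 1 → 8 → 12: 1+2+1 = 4
The minimum is 3 m via 7 → 10 → 12.

3 m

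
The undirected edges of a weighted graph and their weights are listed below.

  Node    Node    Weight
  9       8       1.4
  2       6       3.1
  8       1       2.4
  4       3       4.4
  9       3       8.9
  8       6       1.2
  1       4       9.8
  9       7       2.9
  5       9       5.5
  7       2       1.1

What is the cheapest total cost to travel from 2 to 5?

Compare a few routes:
2–7–9–5: 1.1+2.9+5.5 = 9.5
2–6–8–9–5: 3.1+1.2+1.4+5.5 = 11.2
Cheapest is 2–7–9–5 at 9.5.

9.5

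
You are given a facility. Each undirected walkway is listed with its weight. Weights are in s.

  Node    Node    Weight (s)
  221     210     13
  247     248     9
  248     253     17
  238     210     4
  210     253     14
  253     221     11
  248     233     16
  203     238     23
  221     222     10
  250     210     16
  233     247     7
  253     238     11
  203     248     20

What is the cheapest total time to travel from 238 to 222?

Shortest distances from 238:
238: 0
210: 4  (via 238)
253: 11  (via 238)
221: 17  (via 210)
250: 20  (via 210)
203: 23  (via 238)
222: 27  (via 221)
Shortest route: 238 → 210 → 221 → 222 = 27 s.

27 s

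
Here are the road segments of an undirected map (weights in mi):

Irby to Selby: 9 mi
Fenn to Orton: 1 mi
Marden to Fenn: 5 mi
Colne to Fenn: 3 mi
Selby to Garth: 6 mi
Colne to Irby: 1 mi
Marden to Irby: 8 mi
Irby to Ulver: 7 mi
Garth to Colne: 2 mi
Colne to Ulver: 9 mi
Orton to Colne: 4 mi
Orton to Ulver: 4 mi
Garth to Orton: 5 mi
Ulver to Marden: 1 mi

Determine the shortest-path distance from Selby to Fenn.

Settle nodes by increasing distance from Selby:
Selby: 0
Garth: 6  (via Selby)
Colne: 8  (via Garth)
Irby: 9  (via Selby)
Fenn: 11  (via Colne)
Shortest route: Selby → Garth → Colne → Fenn = 11 mi.

11 mi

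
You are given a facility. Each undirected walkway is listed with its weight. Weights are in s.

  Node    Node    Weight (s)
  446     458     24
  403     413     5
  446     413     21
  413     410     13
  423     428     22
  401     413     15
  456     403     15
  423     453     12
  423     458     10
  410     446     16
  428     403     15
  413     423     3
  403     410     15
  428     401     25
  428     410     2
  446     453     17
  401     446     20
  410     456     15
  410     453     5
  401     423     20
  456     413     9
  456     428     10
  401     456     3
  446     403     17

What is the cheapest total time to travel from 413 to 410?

13 s

Shortest distances from 413:
413: 0
423: 3  (via 413)
403: 5  (via 413)
456: 9  (via 413)
401: 12  (via 456)
458: 13  (via 423)
410: 13  (via 413)
Shortest route: 413–410 = 13 s.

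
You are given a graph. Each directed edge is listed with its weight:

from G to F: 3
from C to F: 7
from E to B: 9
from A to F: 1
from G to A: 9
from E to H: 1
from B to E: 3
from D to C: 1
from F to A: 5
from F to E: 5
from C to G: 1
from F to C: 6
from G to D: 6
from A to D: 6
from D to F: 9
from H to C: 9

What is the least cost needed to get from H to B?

27

Settle nodes by increasing distance from H:
H: 0
C: 9  (via H)
G: 10  (via C)
F: 13  (via G)
D: 16  (via G)
A: 18  (via F)
E: 18  (via F)
B: 27  (via E)
Shortest route: H–C–G–F–E–B = 27.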